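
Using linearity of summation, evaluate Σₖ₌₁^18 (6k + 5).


Σ(6k+5) = 6·Σk + 5·n
= 6·171 + 5·18
= 1026 + 90 = 1116

Σ = 1116


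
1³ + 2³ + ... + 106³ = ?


n(n+1)/2 = 106×107/2 = 5671
Σk³ = 5671² = 32160241

Σk³ = 32160241


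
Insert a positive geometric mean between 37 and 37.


GM = √(37×37) = √1369 = 37

GM = 37


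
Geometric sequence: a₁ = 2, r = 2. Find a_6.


aₙ = a₁·r^(n-1)
= 2×2^5
= 2×32
= 64

a_6 = 64


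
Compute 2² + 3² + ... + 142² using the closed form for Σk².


Σₖ₌2^142 k² = Σₖ₌₁^142 k² − Σₖ₌₁^1 k²
= 142·143·285/6 − 1·2·3/6
= 964535 − 1 = 964534

Σk² = 964534


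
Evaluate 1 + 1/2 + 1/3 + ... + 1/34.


H_34 = 1/1 + 1/2 + 1/3 + ... + 1/34
= 54062195834749/13127595717600
≈ 4.1182

H_34 = 54062195834749/13127595717600 ≈ 4.1182


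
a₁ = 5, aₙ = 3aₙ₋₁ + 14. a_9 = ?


Computing step by step:
a_1 = 5
a_2 = 29
a_3 = 101
a_4 = 317
a_5 = 965
a_6 = 2909
a_7 = 8741
a_8 = 26237
a_9 = 78725


a_9 = 78725


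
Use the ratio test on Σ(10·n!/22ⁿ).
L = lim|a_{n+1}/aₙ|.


aₙ = 10·n!/22^n
a_{n+1}/aₙ = (n+1)!/22^(n+1) × 22^n/n!  (constant 10 cancels)
= (n+1)/22
L = lim(n→∞) (n+1)/22 = ∞
L > 1 → series DIVERGES

Diverges (ratio test: L = ∞ > 1)


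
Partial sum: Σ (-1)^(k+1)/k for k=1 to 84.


S = 1 - 1/2 + 1/3 - 1/4 + 1/5 - 1/6 + 1/7 - 1/8 ± ...
= 0.6872
(Full series converges to +ln(2) ≈ +0.6931)

S_84 = 0.6872


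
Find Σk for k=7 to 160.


Σₖ₌7^160 k = Σₖ₌₁^160 k − Σₖ₌₁^6 k
= 160·161/2 − 6·7/2
= 12880 − 21 = 12859

Σk = 12859


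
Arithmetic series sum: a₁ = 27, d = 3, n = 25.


aₙ = 27 + (25-1)×3 = 99
Sₙ = n(a₁+aₙ)/2 = 25×(27+99)/2
= 25×126/2 = 1575

S_25 = 1575


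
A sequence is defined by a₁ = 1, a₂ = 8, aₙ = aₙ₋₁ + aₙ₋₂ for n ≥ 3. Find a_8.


Computing iteratively: 1, 8, 9, 17, 26, 43, 69, 112
a_8 = 112

a_8 = 112


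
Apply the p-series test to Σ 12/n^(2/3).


p-series test: Σ c/n^p converges if p > 1, diverges if p ≤ 1 (constant c > 0 doesn't affect convergence).
p = 2/3
2/3 ≤ 1 → DIVERGES

Diverges (p = 2/3 ≤ 1)


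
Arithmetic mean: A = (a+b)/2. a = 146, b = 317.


AM = (146 + 317)/2 = 463/2 = 231.5

AM = 231.5


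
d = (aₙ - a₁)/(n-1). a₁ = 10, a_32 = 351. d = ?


d = (aₙ - a₁)/(n-1)
= (351 - 10)/(32-1)
= 341/31 = 11

d = 11


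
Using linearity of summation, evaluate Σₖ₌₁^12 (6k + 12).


Σ(6k+12) = 6·Σk + 12·n
= 6·78 + 12·12
= 468 + 144 = 612

Σ = 612


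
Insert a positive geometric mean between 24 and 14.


GM = √(24×14) = √336 = 18.3303

GM = 18.3303


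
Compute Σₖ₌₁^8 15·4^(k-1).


Sₙ = 15×(4^8 - 1)/(4 - 1)
= 15×(65536 - 1)/3
= 15×65535/3
= 327675

S_8 = 327675


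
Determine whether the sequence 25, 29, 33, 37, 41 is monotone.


Differences: 4, 4, 4, 4
All differences > 0 → strictly INCREASING

Monotonically increasing


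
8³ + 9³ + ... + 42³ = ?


Σₖ₌8^42 k³ = [42·43/2]² − [7·8/2]²
= 815409 − 784 = 814625

Σk³ = 814625


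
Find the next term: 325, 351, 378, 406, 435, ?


Pattern: triangular numbers: n(n+1)/2
Terms: 325, 351, 378, 406, 435
Next term = 465

Next term = 465


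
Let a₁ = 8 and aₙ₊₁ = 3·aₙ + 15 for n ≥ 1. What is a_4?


Computing step by step:
a_1 = 8
a_2 = 39
a_3 = 132
a_4 = 411


a_4 = 411


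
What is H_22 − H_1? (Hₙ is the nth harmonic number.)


Σₖ₌2^22 1/k = 1/2 + 1/3 + 1/4 + ... + 1/22
= 13920029/5173168
≈ 2.6908

Sum = 13920029/5173168 ≈ 2.6908


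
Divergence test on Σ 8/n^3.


lim(n→∞) 8/n^3 = 0
lim aₙ = 0 → nth-term test is INCONCLUSIVE
(Need other tests; this is actually a convergent p-series with p=3 > 1)

Inconclusive (lim aₙ = 0; need another test)


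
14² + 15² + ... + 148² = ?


Σₖ₌14^148 k² = Σₖ₌₁^148 k² − Σₖ₌₁^13 k²
= 148·149·297/6 − 13·14·27/6
= 1091574 − 819 = 1090755

Σk² = 1090755


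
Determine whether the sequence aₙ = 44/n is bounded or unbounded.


a₁ = 44, a₂ = 44/2, a₃ = 44/3, ...
0 < aₙ ≤ 44 for all n ≥ 1
Lower bound: 0, Upper bound: 44
The sequence IS bounded

Bounded (0 < aₙ ≤ 44)


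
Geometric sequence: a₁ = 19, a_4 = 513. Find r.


r^(n-1) = aₙ/a₁
r^3 = 513/19 = 27
r = 27^(1/3)
= 3

r = 3


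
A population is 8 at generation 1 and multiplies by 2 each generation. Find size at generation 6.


aₙ = a₁·r^(n-1)
= 8×2^5
= 8×32
= 256

a_6 = 256


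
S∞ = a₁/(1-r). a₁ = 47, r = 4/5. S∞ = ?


S∞ = a₁/(1-r) = 47/(1 - 4/5)
= 47/(1/5)
= 235

S∞ = 235


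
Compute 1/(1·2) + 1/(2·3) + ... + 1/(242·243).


1/(k(k+1)) = 1/k - 1/(k+1) (partial fractions)
Telescoping: Σ = 1 - 1/243 = 242/243

Sum = 242/243


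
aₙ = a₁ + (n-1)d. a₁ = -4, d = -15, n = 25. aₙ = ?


aₙ = a₁ + (n-1)d
= -4 + (25-1)×-15
= -4 - 360
= -364

a_25 = -364


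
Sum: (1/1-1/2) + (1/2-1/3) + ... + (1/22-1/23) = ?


Telescoping: adjacent terms cancel.
= 1/1 - 1/23
= 1 - 1/23 = 22/23

Sum = 22/23


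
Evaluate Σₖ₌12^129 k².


Σₖ₌12^129 k² = Σₖ₌₁^129 k² − Σₖ₌₁^11 k²
= 129·130·259/6 − 11·12·23/6
= 723905 − 506 = 723399

Σk² = 723399


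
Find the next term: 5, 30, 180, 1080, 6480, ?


Pattern: geometric (r=6)
Terms: 5, 30, 180, 1080, 6480
Next term = 38880

Next term = 38880


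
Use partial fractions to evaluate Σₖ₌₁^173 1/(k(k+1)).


1/(k(k+1)) = 1/k - 1/(k+1) (partial fractions)
Telescoping: Σ = 1 - 1/174 = 173/174

Sum = 173/174


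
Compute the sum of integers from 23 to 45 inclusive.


Σₖ₌23^45 k = Σₖ₌₁^45 k − Σₖ₌₁^22 k
= 45·46/2 − 22·23/2
= 1035 − 253 = 782

Σk = 782


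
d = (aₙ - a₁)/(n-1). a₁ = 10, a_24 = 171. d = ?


d = (aₙ - a₁)/(n-1)
= (171 - 10)/(24-1)
= 161/23 = 7

d = 7


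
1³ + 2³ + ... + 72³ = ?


n(n+1)/2 = 72×73/2 = 2628
Σk³ = 2628² = 6906384

Σk³ = 6906384


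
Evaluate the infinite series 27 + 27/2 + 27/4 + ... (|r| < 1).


S∞ = a₁/(1-r) = 27/(1 - 1/2)
= 27/(1/2)
= 54

S∞ = 54


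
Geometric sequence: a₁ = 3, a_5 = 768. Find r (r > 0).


r^(n-1) = aₙ/a₁
r^4 = 768/3 = 256
r = 256^(1/4)
= ±4; taking r > 0 gives r = 4

r = 4


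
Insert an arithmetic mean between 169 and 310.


AM = (169 + 310)/2 = 479/2 = 239.5

AM = 239.5


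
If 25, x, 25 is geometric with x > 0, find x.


GM = √(25×25) = √625 = 25

GM = 25


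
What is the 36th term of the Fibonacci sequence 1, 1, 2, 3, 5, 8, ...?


Fibonacci sequence: 1, 1, 2, 3, 5, 8, 13, 21, 34, 55, 89, ...
F(36) = 14930352

F(36) = 14930352


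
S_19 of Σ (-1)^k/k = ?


S = -1 + 1/2 - 1/3 + 1/4 - 1/5 + 1/6 - 1/7 + 1/8 ± ...
= -0.7188
(Full series converges to -ln(2) ≈ -0.6931)

S_19 = -0.7188


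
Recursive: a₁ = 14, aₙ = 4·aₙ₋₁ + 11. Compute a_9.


Computing step by step:
a_1 = 14
a_2 = 67
a_3 = 279
a_4 = 1127
a_5 = 4519
a_6 = 18087
a_7 = 72359
a_8 = 289447
a_9 = 1157799


a_9 = 1157799


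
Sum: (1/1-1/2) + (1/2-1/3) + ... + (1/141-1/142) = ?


Telescoping: adjacent terms cancel.
= 1/1 - 1/142
= 1 - 1/142 = 141/142

Sum = 141/142


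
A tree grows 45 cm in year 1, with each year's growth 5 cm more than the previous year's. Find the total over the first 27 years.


aₙ = 45 + (27-1)×5 = 175
Sₙ = n(a₁+aₙ)/2 = 27×(45+175)/2
= 27×220/2 = 2970

S_27 = 2970


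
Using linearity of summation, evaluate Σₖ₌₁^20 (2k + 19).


Σ(2k+19) = 2·Σk + 19·n
= 2·210 + 19·20
= 420 + 380 = 800

Σ = 800


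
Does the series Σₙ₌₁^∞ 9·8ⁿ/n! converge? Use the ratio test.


aₙ = 9·8^n/n!
a_{n+1}/aₙ = 8^(n+1)/(n+1)! × n!/8^n  (constant 9 cancels)
= 8/(n+1)
L = lim(n→∞) 8/(n+1) = 0
L < 1 → series CONVERGES

Converges (ratio test: L = 0 < 1)


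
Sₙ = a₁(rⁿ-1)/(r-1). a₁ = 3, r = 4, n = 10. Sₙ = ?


Sₙ = 3×(4^10 - 1)/(4 - 1)
= 3×(1048576 - 1)/3
= 3×1048575/3
= 1048575

S_10 = 1048575


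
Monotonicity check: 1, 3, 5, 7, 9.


Differences: 2, 2, 2, 2
All differences > 0 → strictly INCREASING

Monotonically increasing


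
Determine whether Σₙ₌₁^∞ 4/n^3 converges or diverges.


p-series test: Σ c/n^p converges if p > 1, diverges if p ≤ 1 (constant c > 0 doesn't affect convergence).
p = 3
3 > 1 → CONVERGES

Converges (p = 3 > 1)


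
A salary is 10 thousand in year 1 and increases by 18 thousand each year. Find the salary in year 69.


aₙ = a₁ + (n-1)d
= 10 + (69-1)×18
= 10 + 1224
= 1234

a_69 = 1234


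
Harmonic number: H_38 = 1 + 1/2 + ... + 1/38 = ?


H_38 = 1/1 + 1/2 + 1/3 + ... + 1/38
= 2053580969474233/485721041551200
≈ 4.2279

H_38 = 2053580969474233/485721041551200 ≈ 4.2279


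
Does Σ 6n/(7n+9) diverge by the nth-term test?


lim(n→∞) 6n/(7n+9) = 6/7 = 6/7  (divide numerator and denominator by n)
lim aₙ = 6/7 ≠ 0 → series DIVERGES

Diverges (lim aₙ = 6/7 ≠ 0)


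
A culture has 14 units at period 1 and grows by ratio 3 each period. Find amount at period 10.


aₙ = a₁·r^(n-1)
= 14×3^9
= 14×19683
= 275562

a_10 = 275562


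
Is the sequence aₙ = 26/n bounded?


a₁ = 26, a₂ = 26/2, a₃ = 26/3, ...
0 < aₙ ≤ 26 for all n ≥ 1
Lower bound: 0, Upper bound: 26
The sequence IS bounded

Bounded (0 < aₙ ≤ 26)


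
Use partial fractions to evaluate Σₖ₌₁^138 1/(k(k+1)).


1/(k(k+1)) = 1/k - 1/(k+1) (partial fractions)
Telescoping: Σ = 1 - 1/139 = 138/139

Sum = 138/139


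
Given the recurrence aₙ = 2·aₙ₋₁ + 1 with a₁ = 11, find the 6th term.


Computing step by step:
a_1 = 11
a_2 = 23
a_3 = 47
a_4 = 95
a_5 = 191
a_6 = 383


a_6 = 383


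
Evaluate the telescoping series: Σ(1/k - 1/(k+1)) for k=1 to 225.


Telescoping: adjacent terms cancel.
= 1/1 - 1/226
= 1 - 1/226 = 225/226

Sum = 225/226


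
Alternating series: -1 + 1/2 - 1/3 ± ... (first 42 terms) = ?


S = -1 + 1/2 - 1/3 + 1/4 - 1/5 + 1/6 - 1/7 + 1/8 ± ...
= -0.6814
(Full series converges to -ln(2) ≈ -0.6931)

S_42 = -0.6814


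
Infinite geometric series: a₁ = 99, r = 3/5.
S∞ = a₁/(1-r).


S∞ = a₁/(1-r) = 99/(1 - 3/5)
= 99/(2/5)
= 495/2

S∞ = 495/2


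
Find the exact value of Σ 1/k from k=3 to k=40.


Σₖ₌3^40 1/k = 1/3 + 1/4 + 1/5 + ... + 1/40
= 1349596818867013/485721041551200
≈ 2.7785

Sum = 1349596818867013/485721041551200 ≈ 2.7785


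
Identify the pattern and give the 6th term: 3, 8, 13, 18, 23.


Pattern: arithmetic (d=5)
Terms: 3, 8, 13, 18, 23
Next term = 28

Next term = 28


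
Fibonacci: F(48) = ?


Fibonacci sequence: 1, 1, 2, 3, 5, 8, 13, 21, 34, 55, 89, ...
F(48) = 4807526976

F(48) = 4807526976


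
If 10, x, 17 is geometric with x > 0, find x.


GM = √(10×17) = √170 = 13.0384

GM = 13.0384


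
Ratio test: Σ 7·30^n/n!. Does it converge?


aₙ = 7·30^n/n!
a_{n+1}/aₙ = 30^(n+1)/(n+1)! × n!/30^n  (constant 7 cancels)
= 30/(n+1)
L = lim(n→∞) 30/(n+1) = 0
L < 1 → series CONVERGES

Converges (ratio test: L = 0 < 1)


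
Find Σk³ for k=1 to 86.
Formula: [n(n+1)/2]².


n(n+1)/2 = 86×87/2 = 3741
Σk³ = 3741² = 13995081

Σk³ = 13995081


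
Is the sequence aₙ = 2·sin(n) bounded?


For all n, -1 ≤ sin(n) ≤ 1, so -2 ≤ 2·sin(n) ≤ 2
Lower bound: -2, Upper bound: 2
The sequence IS bounded

Bounded (-2 ≤ aₙ ≤ 2)


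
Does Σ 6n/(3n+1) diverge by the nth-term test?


lim(n→∞) 6n/(3n+1) = 6/3 = 2  (divide numerator and denominator by n)
lim aₙ = 2 ≠ 0 → series DIVERGES

Diverges (lim aₙ = 2 ≠ 0)


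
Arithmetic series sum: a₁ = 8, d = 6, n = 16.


aₙ = 8 + (16-1)×6 = 98
Sₙ = n(a₁+aₙ)/2 = 16×(8+98)/2
= 16×106/2 = 848

S_16 = 848


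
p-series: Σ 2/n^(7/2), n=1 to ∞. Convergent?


p-series test: Σ c/n^p converges if p > 1, diverges if p ≤ 1 (constant c > 0 doesn't affect convergence).
p = 7/2
7/2 > 1 → CONVERGES

Converges (p = 7/2 > 1)


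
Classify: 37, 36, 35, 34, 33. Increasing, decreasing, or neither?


Differences: -1, -1, -1, -1
All differences < 0 → strictly DECREASING

Monotonically decreasing


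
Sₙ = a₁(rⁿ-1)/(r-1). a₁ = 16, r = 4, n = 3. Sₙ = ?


Sₙ = 16×(4^3 - 1)/(4 - 1)
= 16×(64 - 1)/3
= 16×63/3
= 336

S_3 = 336


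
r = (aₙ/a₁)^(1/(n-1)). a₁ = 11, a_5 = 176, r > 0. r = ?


r^(n-1) = aₙ/a₁
r^4 = 176/11 = 16
r = 16^(1/4)
= ±2; taking r > 0 gives r = 2

r = 2


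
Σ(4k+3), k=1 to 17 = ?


Σ(4k+3) = 4·Σk + 3·n
= 4·153 + 3·17
= 612 + 51 = 663

Σ = 663


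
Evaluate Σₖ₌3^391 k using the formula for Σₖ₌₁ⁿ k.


Σₖ₌3^391 k = Σₖ₌₁^391 k − Σₖ₌₁^2 k
= 391·392/2 − 2·3/2
= 76636 − 3 = 76633

Σk = 76633


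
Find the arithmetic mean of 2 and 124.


AM = (2 + 124)/2 = 126/2 = 63

AM = 63


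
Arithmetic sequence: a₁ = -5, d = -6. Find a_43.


aₙ = a₁ + (n-1)d
= -5 + (43-1)×-6
= -5 - 252
= -257

a_43 = -257


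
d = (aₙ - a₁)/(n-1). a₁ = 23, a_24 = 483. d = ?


d = (aₙ - a₁)/(n-1)
= (483 - 23)/(24-1)
= 460/23 = 20

d = 20


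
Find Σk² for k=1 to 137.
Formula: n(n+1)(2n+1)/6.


n = 137
n(n+1)(2n+1)/6 = 137×138×275/6
= 5199150/6 = 866525

Σk² = 866525


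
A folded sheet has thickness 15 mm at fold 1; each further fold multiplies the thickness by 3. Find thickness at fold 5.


aₙ = a₁·r^(n-1)
= 15×3^4
= 15×81
= 1215

a_5 = 1215


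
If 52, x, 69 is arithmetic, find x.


AM = (52 + 69)/2 = 121/2 = 60.5

AM = 60.5


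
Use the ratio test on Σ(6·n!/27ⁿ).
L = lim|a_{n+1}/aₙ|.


aₙ = 6·n!/27^n
a_{n+1}/aₙ = (n+1)!/27^(n+1) × 27^n/n!  (constant 6 cancels)
= (n+1)/27
L = lim(n→∞) (n+1)/27 = ∞
L > 1 → series DIVERGES

Diverges (ratio test: L = ∞ > 1)


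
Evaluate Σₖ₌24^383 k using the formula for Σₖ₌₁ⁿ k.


Σₖ₌24^383 k = Σₖ₌₁^383 k − Σₖ₌₁^23 k
= 383·384/2 − 23·24/2
= 73536 − 276 = 73260

Σk = 73260


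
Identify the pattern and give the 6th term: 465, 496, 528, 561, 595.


Pattern: triangular numbers: n(n+1)/2
Terms: 465, 496, 528, 561, 595
Next term = 630

Next term = 630


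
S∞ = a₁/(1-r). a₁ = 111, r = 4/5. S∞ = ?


S∞ = a₁/(1-r) = 111/(1 - 4/5)
= 111/(1/5)
= 555

S∞ = 555


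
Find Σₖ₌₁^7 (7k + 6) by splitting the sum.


Σ(7k+6) = 7·Σk + 6·n
= 7·28 + 6·7
= 196 + 42 = 238

Σ = 238


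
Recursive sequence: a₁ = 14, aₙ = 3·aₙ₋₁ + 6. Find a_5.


Computing step by step:
a_1 = 14
a_2 = 48
a_3 = 150
a_4 = 456
a_5 = 1374


a_5 = 1374


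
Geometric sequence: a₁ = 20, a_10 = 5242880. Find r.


r^(n-1) = aₙ/a₁
r^9 = 5242880/20 = 262144
r = 262144^(1/9)
= 4

r = 4


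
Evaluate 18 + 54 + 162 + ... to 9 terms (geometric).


Sₙ = 18×(3^9 - 1)/(3 - 1)
= 18×(19683 - 1)/2
= 18×19682/2
= 177138

S_9 = 177138


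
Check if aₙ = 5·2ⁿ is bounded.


aₙ = 5·2ⁿ → as n→∞, aₙ→∞ (since base 2 > 1)
No finite upper bound exists
The sequence is UNBOUNDED

Unbounded (aₙ → ∞ as n → ∞)


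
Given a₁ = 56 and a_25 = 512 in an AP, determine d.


d = (aₙ - a₁)/(n-1)
= (512 - 56)/(25-1)
= 456/24 = 19

d = 19


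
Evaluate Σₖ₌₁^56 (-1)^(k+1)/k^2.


S = 1 - 1/4 + 1/9 - 1/16 + 1/25 - 1/36 + 1/49 - 1/64 ± ...
= 0.8223
(Full series converges to +π²/12 ≈ +0.8225)

S_56 = 0.8223


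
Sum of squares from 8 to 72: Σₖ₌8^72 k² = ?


Σₖ₌8^72 k² = Σₖ₌₁^72 k² − Σₖ₌₁^7 k²
= 72·73·145/6 − 7·8·15/6
= 127020 − 140 = 126880

Σk² = 126880


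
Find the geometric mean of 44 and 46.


GM = √(44×46) = √2024 = 44.9889

GM = 44.9889


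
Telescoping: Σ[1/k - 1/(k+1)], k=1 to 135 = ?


Telescoping: adjacent terms cancel.
= 1/1 - 1/136
= 1 - 1/136 = 135/136

Sum = 135/136


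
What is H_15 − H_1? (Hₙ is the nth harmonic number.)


Σₖ₌2^15 1/k = 1/2 + 1/3 + 1/4 + ... + 1/15
= 835397/360360
≈ 2.3182

Sum = 835397/360360 ≈ 2.3182


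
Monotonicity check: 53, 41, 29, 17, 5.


Differences: -12, -12, -12, -12
All differences < 0 → strictly DECREASING

Monotonically decreasing


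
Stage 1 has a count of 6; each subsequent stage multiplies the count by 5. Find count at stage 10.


aₙ = a₁·r^(n-1)
= 6×5^9
= 6×1953125
= 11718750

a_10 = 11718750


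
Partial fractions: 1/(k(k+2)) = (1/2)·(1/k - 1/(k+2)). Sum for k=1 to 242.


1/(k(k+2)) = (1/2)·(1/k - 1/(k+2)) (partial fractions)
Telescoping: Σ = (1/2)·(1 + 1/2 - 1/243 - 1/244) = 88451/118584

Sum = 88451/118584


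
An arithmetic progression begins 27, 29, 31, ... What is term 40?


aₙ = a₁ + (n-1)d
= 27 + (40-1)×2
= 27 + 78
= 105

a_40 = 105


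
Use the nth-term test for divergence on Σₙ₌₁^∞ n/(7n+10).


lim(n→∞) n/(7n+10) = 1/7 = 1/7  (divide numerator and denominator by n)
lim aₙ = 1/7 ≠ 0 → series DIVERGES

Diverges (lim aₙ = 1/7 ≠ 0)


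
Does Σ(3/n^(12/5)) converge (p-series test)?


p-series test: Σ c/n^p converges if p > 1, diverges if p ≤ 1 (constant c > 0 doesn't affect convergence).
p = 12/5
12/5 > 1 → CONVERGES

Converges (p = 12/5 > 1)


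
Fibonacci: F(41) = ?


Fibonacci sequence: 1, 1, 2, 3, 5, 8, 13, 21, 34, 55, 89, ...
F(41) = 165580141

F(41) = 165580141


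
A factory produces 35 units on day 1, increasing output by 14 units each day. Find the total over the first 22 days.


aₙ = 35 + (22-1)×14 = 329
Sₙ = n(a₁+aₙ)/2 = 22×(35+329)/2
= 22×364/2 = 4004

S_22 = 4004


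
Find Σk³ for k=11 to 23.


Σₖ₌11^23 k³ = [23·24/2]² − [10·11/2]²
= 76176 − 3025 = 73151

Σk³ = 73151


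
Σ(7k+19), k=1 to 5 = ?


Σ(7k+19) = 7·Σk + 19·n
= 7·15 + 19·5
= 105 + 95 = 200

Σ = 200


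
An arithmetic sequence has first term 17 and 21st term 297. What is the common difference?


d = (aₙ - a₁)/(n-1)
= (297 - 17)/(21-1)
= 280/20 = 14

d = 14


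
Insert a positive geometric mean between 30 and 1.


GM = √(30×1) = √30 = 5.4772

GM = 5.4772


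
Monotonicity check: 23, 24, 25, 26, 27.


Differences: 1, 1, 1, 1
All differences > 0 → strictly INCREASING

Monotonically increasing


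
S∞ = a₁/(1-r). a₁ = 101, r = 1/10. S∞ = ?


S∞ = a₁/(1-r) = 101/(1 - 1/10)
= 101/(9/10)
= 1010/9

S∞ = 1010/9


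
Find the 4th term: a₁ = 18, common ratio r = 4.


aₙ = a₁·r^(n-1)
= 18×4^3
= 18×64
= 1152

a_4 = 1152


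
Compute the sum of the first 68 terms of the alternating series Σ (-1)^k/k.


S = -1 + 1/2 - 1/3 + 1/4 - 1/5 + 1/6 - 1/7 + 1/8 ± ...
= -0.6858
(Full series converges to -ln(2) ≈ -0.6931)

S_68 = -0.6858


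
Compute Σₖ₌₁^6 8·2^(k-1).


Sₙ = 8×(2^6 - 1)/(2 - 1)
= 8×(64 - 1)/1
= 8×63/1
= 504

S_6 = 504


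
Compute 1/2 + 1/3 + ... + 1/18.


Σₖ₌2^18 1/k = 1/2 + 1/3 + 1/4 + ... + 1/18
= 10190221/4084080
≈ 2.4951

Sum = 10190221/4084080 ≈ 2.4951


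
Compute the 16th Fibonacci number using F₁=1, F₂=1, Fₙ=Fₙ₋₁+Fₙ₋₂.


Fibonacci sequence: 1, 1, 2, 3, 5, 8, 13, 21, 34, 55, 89, ...
F(16) = 987

F(16) = 987


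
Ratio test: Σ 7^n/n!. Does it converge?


aₙ = 7^n/n!
a_{n+1}/aₙ = 7^(n+1)/(n+1)! × n!/7^n
= 7/(n+1)
L = lim(n→∞) 7/(n+1) = 0
L < 1 → series CONVERGES

Converges (ratio test: L = 0 < 1)


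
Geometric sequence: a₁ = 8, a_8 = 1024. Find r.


r^(n-1) = aₙ/a₁
r^7 = 1024/8 = 128
r = 128^(1/7)
= 2

r = 2


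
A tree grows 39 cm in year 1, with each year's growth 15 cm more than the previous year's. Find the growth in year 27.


aₙ = a₁ + (n-1)d
= 39 + (27-1)×15
= 39 + 390
= 429

a_27 = 429


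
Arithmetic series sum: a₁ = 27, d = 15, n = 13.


aₙ = 27 + (13-1)×15 = 207
Sₙ = n(a₁+aₙ)/2 = 13×(27+207)/2
= 13×234/2 = 1521

S_13 = 1521


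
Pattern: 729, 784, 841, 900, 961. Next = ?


Pattern: perfect squares: n²
Terms: 729, 784, 841, 900, 961
Next term = 1024

Next term = 1024


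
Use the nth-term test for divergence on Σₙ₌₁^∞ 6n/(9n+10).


lim(n→∞) 6n/(9n+10) = 6/9 = 2/3  (divide numerator and denominator by n)
lim aₙ = 2/3 ≠ 0 → series DIVERGES

Diverges (lim aₙ = 2/3 ≠ 0)


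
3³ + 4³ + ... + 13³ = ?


Σₖ₌3^13 k³ = [13·14/2]² − [2·3/2]²
= 8281 − 9 = 8272

Σk³ = 8272


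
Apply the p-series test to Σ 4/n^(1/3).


p-series test: Σ c/n^p converges if p > 1, diverges if p ≤ 1 (constant c > 0 doesn't affect convergence).
p = 1/3
1/3 ≤ 1 → DIVERGES

Diverges (p = 1/3 ≤ 1)


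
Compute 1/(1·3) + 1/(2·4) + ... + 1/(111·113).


1/(k(k+2)) = (1/2)·(1/k - 1/(k+2)) (partial fractions)
Telescoping: Σ = (1/2)·(1 + 1/2 - 1/112 - 1/113) = 18759/25312

Sum = 18759/25312


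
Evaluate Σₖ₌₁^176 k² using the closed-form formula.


n = 176
n(n+1)(2n+1)/6 = 176×177×353/6
= 10996656/6 = 1832776

Σk² = 1832776


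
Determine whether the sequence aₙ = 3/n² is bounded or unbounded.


a₁ = 3, a₂ = 3/4, a₃ = 3/9, ...
0 < aₙ ≤ 3 for all n ≥ 1
The sequence IS bounded

Bounded (0 < aₙ ≤ 3)


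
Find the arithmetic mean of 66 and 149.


AM = (66 + 149)/2 = 215/2 = 107.5

AM = 107.5


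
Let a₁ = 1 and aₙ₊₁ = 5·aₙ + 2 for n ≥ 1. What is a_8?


Computing step by step:
a_1 = 1
a_2 = 7
a_3 = 37
a_4 = 187
a_5 = 937
a_6 = 4687
a_7 = 23437
a_8 = 117187


a_8 = 117187


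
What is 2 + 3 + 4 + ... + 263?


Σₖ₌2^263 k = Σₖ₌₁^263 k − Σₖ₌₁^1 k
= 263·264/2 − 1·2/2
= 34716 − 1 = 34715

Σk = 34715


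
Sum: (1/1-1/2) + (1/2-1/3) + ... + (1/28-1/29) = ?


Telescoping: adjacent terms cancel.
= 1/1 - 1/29
= 1 - 1/29 = 28/29

Sum = 28/29


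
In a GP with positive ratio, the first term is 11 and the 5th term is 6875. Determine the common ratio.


r^(n-1) = aₙ/a₁
r^4 = 6875/11 = 625
r = 625^(1/4)
= ±5; taking r > 0 gives r = 5

r = 5


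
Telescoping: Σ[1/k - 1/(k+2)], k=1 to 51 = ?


Telescoping with gap 2: two head and two tail terms survive.
= (1 + 1/2) - (1/52 + 1/53)
= 3/2 - 1/52 - 1/53 = 4029/2756

Sum = 4029/2756


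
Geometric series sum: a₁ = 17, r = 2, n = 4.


Sₙ = 17×(2^4 - 1)/(2 - 1)
= 17×(16 - 1)/1
= 17×15/1
= 255

S_4 = 255


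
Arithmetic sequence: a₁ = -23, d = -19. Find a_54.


aₙ = a₁ + (n-1)d
= -23 + (54-1)×-19
= -23 - 1007
= -1030

a_54 = -1030


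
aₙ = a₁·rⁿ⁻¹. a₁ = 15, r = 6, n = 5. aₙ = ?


aₙ = a₁·r^(n-1)
= 15×6^4
= 15×1296
= 19440

a_5 = 19440


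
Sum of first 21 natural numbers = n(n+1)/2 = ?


n(n+1)/2 = 21×22/2 = 462/2 = 231

Σk = 231


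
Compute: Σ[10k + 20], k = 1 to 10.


Σ(10k+20) = 10·Σk + 20·n
= 10·55 + 20·10
= 550 + 200 = 750

Σ = 750


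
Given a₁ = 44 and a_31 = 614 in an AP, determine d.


d = (aₙ - a₁)/(n-1)
= (614 - 44)/(31-1)
= 570/30 = 19

d = 19


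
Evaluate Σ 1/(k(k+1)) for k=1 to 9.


1/(k(k+1)) = 1/k - 1/(k+1) (partial fractions)
Telescoping: Σ = 1 - 1/10 = 9/10

Sum = 9/10


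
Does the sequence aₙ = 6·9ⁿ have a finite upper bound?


aₙ = 6·9ⁿ → as n→∞, aₙ→∞ (since base 9 > 1)
No finite upper bound exists
The sequence is UNBOUNDED

Unbounded (aₙ → ∞ as n → ∞)


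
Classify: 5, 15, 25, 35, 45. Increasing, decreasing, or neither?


Differences: 10, 10, 10, 10
All differences > 0 → strictly INCREASING

Monotonically increasing


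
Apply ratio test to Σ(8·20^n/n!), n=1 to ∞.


aₙ = 8·20^n/n!
a_{n+1}/aₙ = 20^(n+1)/(n+1)! × n!/20^n  (constant 8 cancels)
= 20/(n+1)
L = lim(n→∞) 20/(n+1) = 0
L < 1 → series CONVERGES

Converges (ratio test: L = 0 < 1)


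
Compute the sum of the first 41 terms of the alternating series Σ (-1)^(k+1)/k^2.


S = 1 - 1/4 + 1/9 - 1/16 + 1/25 - 1/36 + 1/49 - 1/64 ± ...
= 0.8228
(Full series converges to +π²/12 ≈ +0.8225)

S_41 = 0.8228


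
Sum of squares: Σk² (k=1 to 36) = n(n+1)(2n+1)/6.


n = 36
n(n+1)(2n+1)/6 = 36×37×73/6
= 97236/6 = 16206

Σk² = 16206


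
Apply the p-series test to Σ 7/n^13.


p-series test: Σ c/n^p converges if p > 1, diverges if p ≤ 1 (constant c > 0 doesn't affect convergence).
p = 13
13 > 1 → CONVERGES

Converges (p = 13 > 1)


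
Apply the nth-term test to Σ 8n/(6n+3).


lim(n→∞) 8n/(6n+3) = 8/6 = 4/3  (divide numerator and denominator by n)
lim aₙ = 4/3 ≠ 0 → series DIVERGES

Diverges (lim aₙ = 4/3 ≠ 0)


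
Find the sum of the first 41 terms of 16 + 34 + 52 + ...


aₙ = 16 + (41-1)×18 = 736
Sₙ = n(a₁+aₙ)/2 = 41×(16+736)/2
= 41×752/2 = 15416

S_41 = 15416


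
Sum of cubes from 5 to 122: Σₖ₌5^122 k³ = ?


Σₖ₌5^122 k³ = [122·123/2]² − [4·5/2]²
= 56295009 − 100 = 56294909

Σk³ = 56294909


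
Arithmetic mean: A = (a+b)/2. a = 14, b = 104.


AM = (14 + 104)/2 = 118/2 = 59

AM = 59


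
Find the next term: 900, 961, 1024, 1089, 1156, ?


Pattern: perfect squares: n²
Terms: 900, 961, 1024, 1089, 1156
Next term = 1225

Next term = 1225


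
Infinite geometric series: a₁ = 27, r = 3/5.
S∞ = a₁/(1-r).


S∞ = a₁/(1-r) = 27/(1 - 3/5)
= 27/(2/5)
= 135/2

S∞ = 135/2


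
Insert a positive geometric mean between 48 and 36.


GM = √(48×36) = √1728 = 41.5692

GM = 41.5692


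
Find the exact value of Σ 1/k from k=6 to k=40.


Σₖ₌6^40 1/k = 1/6 + 1/7 + 1/8 + ... + 1/40
= 969115336318573/485721041551200
≈ 1.9952

Sum = 969115336318573/485721041551200 ≈ 1.9952


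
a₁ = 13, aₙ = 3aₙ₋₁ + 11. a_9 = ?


Computing step by step:
a_1 = 13
a_2 = 50
a_3 = 161
a_4 = 494
a_5 = 1493
a_6 = 4490
a_7 = 13481
a_8 = 40454
a_9 = 121373


a_9 = 121373


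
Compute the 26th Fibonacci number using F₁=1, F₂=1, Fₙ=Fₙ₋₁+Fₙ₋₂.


Fibonacci sequence: 1, 1, 2, 3, 5, 8, 13, 21, 34, 55, 89, ...
F(26) = 121393

F(26) = 121393


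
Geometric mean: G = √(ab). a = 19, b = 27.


GM = √(19×27) = √513 = 22.6495

GM = 22.6495


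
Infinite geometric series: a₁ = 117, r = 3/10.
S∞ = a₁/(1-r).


S∞ = a₁/(1-r) = 117/(1 - 3/10)
= 117/(7/10)
= 1170/7

S∞ = 1170/7


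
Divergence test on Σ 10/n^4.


lim(n→∞) 10/n^4 = 0
lim aₙ = 0 → nth-term test is INCONCLUSIVE
(Need other tests; this is actually a convergent p-series with p=4 > 1)

Inconclusive (lim aₙ = 0; need another test)


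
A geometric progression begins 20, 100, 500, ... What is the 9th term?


aₙ = a₁·r^(n-1)
= 20×5^8
= 20×390625
= 7812500

a_9 = 7812500


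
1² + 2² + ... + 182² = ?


n = 182
n(n+1)(2n+1)/6 = 182×183×365/6
= 12156690/6 = 2026115

Σk² = 2026115


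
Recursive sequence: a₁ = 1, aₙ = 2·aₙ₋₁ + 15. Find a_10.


Computing step by step:
a_1 = 1
a_2 = 17
a_3 = 49
a_4 = 113
a_5 = 241
a_6 = 497
a_7 = 1009
a_8 = 2033
a_9 = 4081
a_10 = 8177


a_10 = 8177


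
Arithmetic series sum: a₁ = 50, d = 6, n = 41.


aₙ = 50 + (41-1)×6 = 290
Sₙ = n(a₁+aₙ)/2 = 41×(50+290)/2
= 41×340/2 = 6970

S_41 = 6970


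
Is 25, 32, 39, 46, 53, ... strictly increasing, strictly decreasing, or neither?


Differences: 7, 7, 7, 7
All differences > 0 → strictly INCREASING

Monotonically increasing


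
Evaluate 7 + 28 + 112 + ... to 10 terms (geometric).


Sₙ = 7×(4^10 - 1)/(4 - 1)
= 7×(1048576 - 1)/3
= 7×1048575/3
= 2446675

S_10 = 2446675


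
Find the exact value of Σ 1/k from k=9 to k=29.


Σₖ₌9^29 1/k = 1/9 + 1/10 + 1/11 + ... + 1/29
= 2896913806777/2329089562800
≈ 1.2438

Sum = 2896913806777/2329089562800 ≈ 1.2438


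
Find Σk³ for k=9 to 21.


Σₖ₌9^21 k³ = [21·22/2]² − [8·9/2]²
= 53361 − 1296 = 52065

Σk³ = 52065


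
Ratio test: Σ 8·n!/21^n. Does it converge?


aₙ = 8·n!/21^n
a_{n+1}/aₙ = (n+1)!/21^(n+1) × 21^n/n!  (constant 8 cancels)
= (n+1)/21
L = lim(n→∞) (n+1)/21 = ∞
L > 1 → series DIVERGES

Diverges (ratio test: L = ∞ > 1)


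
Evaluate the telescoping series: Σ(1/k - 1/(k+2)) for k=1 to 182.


Telescoping with gap 2: two head and two tail terms survive.
= (1 + 1/2) - (1/183 + 1/184)
= 3/2 - 1/183 - 1/184 = 50141/33672

Sum = 50141/33672


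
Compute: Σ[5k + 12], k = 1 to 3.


Σ(5k+12) = 5·Σk + 12·n
= 5·6 + 12·3
= 30 + 36 = 66

Σ = 66


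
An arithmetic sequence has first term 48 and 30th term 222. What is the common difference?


d = (aₙ - a₁)/(n-1)
= (222 - 48)/(30-1)
= 174/29 = 6

d = 6


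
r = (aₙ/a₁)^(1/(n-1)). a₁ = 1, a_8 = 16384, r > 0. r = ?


r^(n-1) = aₙ/a₁
r^7 = 16384/1 = 16384
r = 16384^(1/7)
= 4

r = 4


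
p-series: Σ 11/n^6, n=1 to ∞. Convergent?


p-series test: Σ c/n^p converges if p > 1, diverges if p ≤ 1 (constant c > 0 doesn't affect convergence).
p = 6
6 > 1 → CONVERGES

Converges (p = 6 > 1)


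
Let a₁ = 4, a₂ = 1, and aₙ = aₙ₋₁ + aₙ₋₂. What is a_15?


Computing iteratively: 4, 1, 5, 6, 11, 17, 28, 45, 73, 118, 191, 309, ...
a_15 = 1309

a_15 = 1309


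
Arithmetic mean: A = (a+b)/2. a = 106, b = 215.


AM = (106 + 215)/2 = 321/2 = 160.5

AM = 160.5


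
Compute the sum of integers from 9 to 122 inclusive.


Σₖ₌9^122 k = Σₖ₌₁^122 k − Σₖ₌₁^8 k
= 122·123/2 − 8·9/2
= 7503 − 36 = 7467

Σk = 7467


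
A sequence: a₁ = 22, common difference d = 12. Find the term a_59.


aₙ = a₁ + (n-1)d
= 22 + (59-1)×12
= 22 + 696
= 718

a_59 = 718


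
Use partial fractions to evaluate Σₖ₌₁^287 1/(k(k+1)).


1/(k(k+1)) = 1/k - 1/(k+1) (partial fractions)
Telescoping: Σ = 1 - 1/288 = 287/288

Sum = 287/288


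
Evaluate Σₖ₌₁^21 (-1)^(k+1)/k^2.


S = 1 - 1/4 + 1/9 - 1/16 + 1/25 - 1/36 + 1/49 - 1/64 ± ...
= 0.8235
(Full series converges to +π²/12 ≈ +0.8225)

S_21 = 0.8235


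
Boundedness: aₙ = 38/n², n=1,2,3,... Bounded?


a₁ = 38, a₂ = 38/4, a₃ = 38/9, ...
0 < aₙ ≤ 38 for all n ≥ 1
The sequence IS bounded

Bounded (0 < aₙ ≤ 38)


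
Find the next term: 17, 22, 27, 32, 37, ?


Pattern: arithmetic (d=5)
Terms: 17, 22, 27, 32, 37
Next term = 42

Next term = 42


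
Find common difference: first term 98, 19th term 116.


d = (aₙ - a₁)/(n-1)
= (116 - 98)/(19-1)
= 18/18 = 1

d = 1


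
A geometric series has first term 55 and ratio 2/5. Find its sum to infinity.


S∞ = a₁/(1-r) = 55/(1 - 2/5)
= 55/(3/5)
= 275/3

S∞ = 275/3


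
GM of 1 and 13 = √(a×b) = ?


GM = √(1×13) = √13 = 3.6056

GM = 3.6056


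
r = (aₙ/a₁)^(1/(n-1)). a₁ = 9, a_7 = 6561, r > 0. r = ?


r^(n-1) = aₙ/a₁
r^6 = 6561/9 = 729
r = 729^(1/6)
= ±3; taking r > 0 gives r = 3

r = 3


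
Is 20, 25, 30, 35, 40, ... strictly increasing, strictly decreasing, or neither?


Differences: 5, 5, 5, 5
All differences > 0 → strictly INCREASING

Monotonically increasing


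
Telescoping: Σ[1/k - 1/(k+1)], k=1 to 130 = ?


Telescoping: adjacent terms cancel.
= 1/1 - 1/131
= 1 - 1/131 = 130/131

Sum = 130/131


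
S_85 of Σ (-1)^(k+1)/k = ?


S = 1 - 1/2 + 1/3 - 1/4 + 1/5 - 1/6 + 1/7 - 1/8 ± ...
= 0.699
(Full series converges to +ln(2) ≈ +0.6931)

S_85 = 0.699


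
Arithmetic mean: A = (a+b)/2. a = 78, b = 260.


AM = (78 + 260)/2 = 338/2 = 169

AM = 169


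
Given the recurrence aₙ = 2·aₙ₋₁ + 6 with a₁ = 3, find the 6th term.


Computing step by step:
a_1 = 3
a_2 = 12
a_3 = 30
a_4 = 66
a_5 = 138
a_6 = 282


a_6 = 282


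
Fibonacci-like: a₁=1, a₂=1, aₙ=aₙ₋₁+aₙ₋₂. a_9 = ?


Computing iteratively: 1, 1, 2, 3, 5, 8, 13, 21, 34
a_9 = 34

a_9 = 34


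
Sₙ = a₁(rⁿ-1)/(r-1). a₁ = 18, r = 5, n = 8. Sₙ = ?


Sₙ = 18×(5^8 - 1)/(5 - 1)
= 18×(390625 - 1)/4
= 18×390624/4
= 1757808

S_8 = 1757808


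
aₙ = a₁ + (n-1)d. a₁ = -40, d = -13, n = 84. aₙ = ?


aₙ = a₁ + (n-1)d
= -40 + (84-1)×-13
= -40 - 1079
= -1119

a_84 = -1119


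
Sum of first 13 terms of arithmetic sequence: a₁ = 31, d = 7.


aₙ = 31 + (13-1)×7 = 115
Sₙ = n(a₁+aₙ)/2 = 13×(31+115)/2
= 13×146/2 = 949

S_13 = 949


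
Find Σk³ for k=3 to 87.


Σₖ₌3^87 k³ = [87·88/2]² − [2·3/2]²
= 14653584 − 9 = 14653575

Σk³ = 14653575


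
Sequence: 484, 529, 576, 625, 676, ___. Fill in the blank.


Pattern: perfect squares: n²
Terms: 484, 529, 576, 625, 676
Next term = 729

Next term = 729


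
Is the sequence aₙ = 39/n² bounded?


a₁ = 39, a₂ = 39/4, a₃ = 39/9, ...
0 < aₙ ≤ 39 for all n ≥ 1
The sequence IS bounded

Bounded (0 < aₙ ≤ 39)


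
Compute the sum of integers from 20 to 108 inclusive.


Σₖ₌20^108 k = Σₖ₌₁^108 k − Σₖ₌₁^19 k
= 108·109/2 − 19·20/2
= 5886 − 190 = 5696

Σk = 5696


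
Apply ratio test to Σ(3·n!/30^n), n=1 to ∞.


aₙ = 3·n!/30^n
a_{n+1}/aₙ = (n+1)!/30^(n+1) × 30^n/n!  (constant 3 cancels)
= (n+1)/30
L = lim(n→∞) (n+1)/30 = ∞
L > 1 → series DIVERGES

Diverges (ratio test: L = ∞ > 1)


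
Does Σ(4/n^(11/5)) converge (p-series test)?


p-series test: Σ c/n^p converges if p > 1, diverges if p ≤ 1 (constant c > 0 doesn't affect convergence).
p = 11/5
11/5 > 1 → CONVERGES

Converges (p = 11/5 > 1)


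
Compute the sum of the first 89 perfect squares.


n = 89
n(n+1)(2n+1)/6 = 89×90×179/6
= 1433790/6 = 238965

Σk² = 238965


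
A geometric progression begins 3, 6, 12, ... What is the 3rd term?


aₙ = a₁·r^(n-1)
= 3×2^2
= 3×4
= 12

a_3 = 12


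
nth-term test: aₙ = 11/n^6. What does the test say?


lim(n→∞) 11/n^6 = 0
lim aₙ = 0 → nth-term test is INCONCLUSIVE
(Need other tests; this is actually a convergent p-series with p=6 > 1)

Inconclusive (lim aₙ = 0; need another test)


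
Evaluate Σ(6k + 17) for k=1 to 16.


Σ(6k+17) = 6·Σk + 17·n
= 6·136 + 17·16
= 816 + 272 = 1088

Σ = 1088


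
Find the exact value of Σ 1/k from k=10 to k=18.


Σₖ₌10^18 1/k = 1/10 + 1/11 + 1/12 + 1/13 + 1/14 + 1/15 + 1/16 + 1/17 + 1/18
= 1632341/2450448
≈ 0.6661

Sum = 1632341/2450448 ≈ 0.6661


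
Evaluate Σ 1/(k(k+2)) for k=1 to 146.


1/(k(k+2)) = (1/2)·(1/k - 1/(k+2)) (partial fractions)
Telescoping: Σ = (1/2)·(1 + 1/2 - 1/147 - 1/148) = 32339/43512

Sum = 32339/43512


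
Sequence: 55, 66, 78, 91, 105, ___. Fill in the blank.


Pattern: triangular numbers: n(n+1)/2
Terms: 55, 66, 78, 91, 105
Next term = 120

Next term = 120


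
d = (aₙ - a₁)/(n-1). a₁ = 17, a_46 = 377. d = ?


d = (aₙ - a₁)/(n-1)
= (377 - 17)/(46-1)
= 360/45 = 8

d = 8


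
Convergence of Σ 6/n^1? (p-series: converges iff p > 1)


p-series test: Σ c/n^p converges if p > 1, diverges if p ≤ 1 (constant c > 0 doesn't affect convergence).
p = 1
1 ≤ 1 → DIVERGES

Diverges (p = 1 ≤ 1)


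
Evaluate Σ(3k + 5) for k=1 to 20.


Σ(3k+5) = 3·Σk + 5·n
= 3·210 + 5·20
= 630 + 100 = 730

Σ = 730


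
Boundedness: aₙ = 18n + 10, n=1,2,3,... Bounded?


aₙ = 18n + 10 → as n→∞, aₙ→∞
No finite upper bound exists
The sequence is UNBOUNDED

Unbounded (aₙ → ∞ as n → ∞)


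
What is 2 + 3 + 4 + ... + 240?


Σₖ₌2^240 k = Σₖ₌₁^240 k − Σₖ₌₁^1 k
= 240·241/2 − 1·2/2
= 28920 − 1 = 28919

Σk = 28919


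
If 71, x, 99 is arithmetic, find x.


AM = (71 + 99)/2 = 170/2 = 85

AM = 85


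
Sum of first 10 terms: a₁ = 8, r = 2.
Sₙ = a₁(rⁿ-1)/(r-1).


Sₙ = 8×(2^10 - 1)/(2 - 1)
= 8×(1024 - 1)/1
= 8×1023/1
= 8184

S_10 = 8184


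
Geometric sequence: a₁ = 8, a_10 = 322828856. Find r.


r^(n-1) = aₙ/a₁
r^9 = 322828856/8 = 40353607
r = 40353607^(1/9)
= 7

r = 7


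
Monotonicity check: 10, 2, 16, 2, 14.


Differences: -8, 14, -14, 12
Difference at position 2 is +14 (> 0) but position 1 is -8 (< 0) — sequence both rises and falls
→ NOT monotonic

Not monotonic


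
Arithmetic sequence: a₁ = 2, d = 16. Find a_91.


aₙ = a₁ + (n-1)d
= 2 + (91-1)×16
= 2 + 1440
= 1442

a_91 = 1442


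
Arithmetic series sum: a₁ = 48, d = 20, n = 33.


aₙ = 48 + (33-1)×20 = 688
Sₙ = n(a₁+aₙ)/2 = 33×(48+688)/2
= 33×736/2 = 12144

S_33 = 12144


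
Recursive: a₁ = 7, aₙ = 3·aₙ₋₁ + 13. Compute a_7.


Computing step by step:
a_1 = 7
a_2 = 34
a_3 = 115
a_4 = 358
a_5 = 1087
a_6 = 3274
a_7 = 9835


a_7 = 9835


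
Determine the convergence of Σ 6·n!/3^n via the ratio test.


aₙ = 6·n!/3^n
a_{n+1}/aₙ = (n+1)!/3^(n+1) × 3^n/n!  (constant 6 cancels)
= (n+1)/3
L = lim(n→∞) (n+1)/3 = ∞
L > 1 → series DIVERGES

Diverges (ratio test: L = ∞ > 1)


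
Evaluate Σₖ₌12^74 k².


Σₖ₌12^74 k² = Σₖ₌₁^74 k² − Σₖ₌₁^11 k²
= 74·75·149/6 − 11·12·23/6
= 137825 − 506 = 137319

Σk² = 137319


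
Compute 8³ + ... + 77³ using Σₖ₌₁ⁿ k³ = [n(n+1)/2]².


Σₖ₌8^77 k³ = [77·78/2]² − [7·8/2]²
= 9018009 − 784 = 9017225

Σk³ = 9017225


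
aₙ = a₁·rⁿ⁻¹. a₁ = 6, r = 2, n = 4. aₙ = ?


aₙ = a₁·r^(n-1)
= 6×2^3
= 6×8
= 48

a_4 = 48


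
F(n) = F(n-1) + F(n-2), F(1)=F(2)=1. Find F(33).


Fibonacci sequence: 1, 1, 2, 3, 5, 8, 13, 21, 34, 55, 89, ...
F(33) = 3524578

F(33) = 3524578


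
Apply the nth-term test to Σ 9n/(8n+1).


lim(n→∞) 9n/(8n+1) = 9/8 = 9/8  (divide numerator and denominator by n)
lim aₙ = 9/8 ≠ 0 → series DIVERGES

Diverges (lim aₙ = 9/8 ≠ 0)


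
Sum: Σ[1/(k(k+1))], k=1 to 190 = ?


1/(k(k+1)) = 1/k - 1/(k+1) (partial fractions)
Telescoping: Σ = 1 - 1/191 = 190/191

Sum = 190/191


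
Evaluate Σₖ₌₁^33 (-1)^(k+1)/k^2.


S = 1 - 1/4 + 1/9 - 1/16 + 1/25 - 1/36 + 1/49 - 1/64 ± ...
= 0.8229
(Full series converges to +π²/12 ≈ +0.8225)

S_33 = 0.8229


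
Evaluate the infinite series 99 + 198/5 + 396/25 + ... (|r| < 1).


S∞ = a₁/(1-r) = 99/(1 - 2/5)
= 99/(3/5)
= 165

S∞ = 165


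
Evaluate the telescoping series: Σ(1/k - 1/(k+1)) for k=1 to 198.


Telescoping: adjacent terms cancel.
= 1/1 - 1/199
= 1 - 1/199 = 198/199

Sum = 198/199


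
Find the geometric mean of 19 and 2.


GM = √(19×2) = √38 = 6.1644

GM = 6.1644


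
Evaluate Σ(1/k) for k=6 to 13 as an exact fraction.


Σₖ₌6^13 1/k = 1/6 + 1/7 + 1/8 + 1/9 + 1/10 + 1/11 + 1/12 + 1/13
= 323171/360360
≈ 0.8968

Sum = 323171/360360 ≈ 0.8968


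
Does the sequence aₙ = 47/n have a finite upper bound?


a₁ = 47, a₂ = 47/2, a₃ = 47/3, ...
0 < aₙ ≤ 47 for all n ≥ 1
Lower bound: 0, Upper bound: 47
The sequence IS bounded

Bounded (0 < aₙ ≤ 47)


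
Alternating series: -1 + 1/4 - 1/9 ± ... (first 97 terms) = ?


S = -1 + 1/4 - 1/9 + 1/16 - 1/25 + 1/36 - 1/49 + 1/64 ± ...
= -0.8225
(Full series converges to -π²/12 ≈ -0.8225)

S_97 = -0.8225


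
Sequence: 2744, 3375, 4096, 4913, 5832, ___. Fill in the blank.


Pattern: perfect cubes: n³
Terms: 2744, 3375, 4096, 4913, 5832
Next term = 6859

Next term = 6859


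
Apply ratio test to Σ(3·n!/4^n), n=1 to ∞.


aₙ = 3·n!/4^n
a_{n+1}/aₙ = (n+1)!/4^(n+1) × 4^n/n!  (constant 3 cancels)
= (n+1)/4
L = lim(n→∞) (n+1)/4 = ∞
L > 1 → series DIVERGES

Diverges (ratio test: L = ∞ > 1)
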